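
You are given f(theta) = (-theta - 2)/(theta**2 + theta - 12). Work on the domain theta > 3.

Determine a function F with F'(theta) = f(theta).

Factor the denominator ((theta - 3)*(theta + 4)) and decompose: f = -2/(7*(theta + 4)) - 5/(7*(theta - 3)); each piece integrates to a log, atan, or power term.
Check: d/dtheta[-(5*log(theta - 3) + 2*log(theta + 4))/7] = (-theta - 2)/(theta**2 + theta - 12) = f(theta).

An antiderivative is F(theta) = -(5*log(theta - 3) + 2*log(theta + 4))/7.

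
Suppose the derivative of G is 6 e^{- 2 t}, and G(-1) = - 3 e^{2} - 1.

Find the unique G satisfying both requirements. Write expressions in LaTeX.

G(t) = \left(- e^{2 t} - 3\right) e^{- 2 t}

Any candidate G(t) must reproduce the stated G'(t) exactly.
A general antiderivative is - 3 e^{- 2 t} + C.
The condition gives C = - 3 e^{2} - 1 - (- 3 e^{2}) = -1.
So G(t) = \left(- e^{2 t} - 3\right) e^{- 2 t}.
Check: d/dt[\left(- e^{2 t} - 3\right) e^{- 2 t}] = 6 e^{- 2 t} = G'(t).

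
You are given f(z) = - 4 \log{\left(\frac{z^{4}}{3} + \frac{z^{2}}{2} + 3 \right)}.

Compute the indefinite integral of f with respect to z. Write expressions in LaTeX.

F(z) = - 4 z \log{\left(\frac{z^{4}}{3} + \frac{z^{2}}{2} + 3 \right)} + 16 z + 3 \sqrt{2} \log{\left(z^{2} - \frac{3 \sqrt{2} z}{2} + 3 \right)} - 3 \sqrt{2} \log{\left(z^{2} + \frac{3 \sqrt{2} z}{2} + 3 \right)} - 2 \sqrt{30} \operatorname{atan}{\left(\frac{2 \sqrt{30} z}{15} - \frac{\sqrt{15}}{5} \right)} - 2 \sqrt{30} \operatorname{atan}{\left(\frac{2 \sqrt{30} z}{15} + \frac{\sqrt{15}}{5} \right)} + C

A candidate is checked by its d/dz: the result must match f(z).
Check: d/dz[- 4 z \log{\left(\frac{z^{4}}{3} + \frac{z^{2}}{2} + 3 \right)} + 16 z + 3 \sqrt{2} \log{\left(z^{2} - \frac{3 \sqrt{2} z}{2} + 3 \right)} - 3 \sqrt{2} \log{\left(z^{2} + \frac{3 \sqrt{2} z}{2} + 3 \right)} - 2 \sqrt{30} \operatorname{atan}{\left(\frac{2 \sqrt{30} z}{15} - \frac{\sqrt{15}}{5} \right)} - 2 \sqrt{30} \operatorname{atan}{\left(\frac{2 \sqrt{30} z}{15} + \frac{\sqrt{15}}{5} \right)}] = - 4 \log{\left(\frac{z^{4}}{3} + \frac{z^{2}}{2} + 3 \right)} = f(z).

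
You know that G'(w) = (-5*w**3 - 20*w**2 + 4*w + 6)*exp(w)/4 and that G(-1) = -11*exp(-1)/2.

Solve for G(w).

Recognize the product-rule pattern: G'(w) = u'v + uv' with u = -5*w**3/4 - 5*w**2/4 + 7*w/2 - 2, v = exp(w), so integration by parts undoes it.
A general antiderivative is (-5*w**3 - 5*w**2 + 14*w - 8)*exp(w)/4 + C.
The condition gives C = -11*exp(-1)/2 - (-11*exp(-1)/2) = 0.
So G(w) = -5*w**3*exp(w)/4 - 5*w**2*exp(w)/4 + 7*w*exp(w)/2 - 2*exp(w).
Check: d/dw[-5*w**3*exp(w)/4 - 5*w**2*exp(w)/4 + 7*w*exp(w)/2 - 2*exp(w)] = -5*w**3*exp(w)/4 - 5*w**2*exp(w) + w*exp(w) + 3*exp(w)/2, which equals G'(w).

G(w) = -5*w**3*exp(w)/4 - 5*w**2*exp(w)/4 + 7*w*exp(w)/2 - 2*exp(w)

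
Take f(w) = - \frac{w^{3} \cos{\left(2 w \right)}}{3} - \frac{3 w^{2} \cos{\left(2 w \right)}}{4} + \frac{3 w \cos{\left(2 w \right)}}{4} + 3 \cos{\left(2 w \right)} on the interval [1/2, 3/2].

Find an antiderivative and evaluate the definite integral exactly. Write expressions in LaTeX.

Antiderivative: F(w) = - \frac{8 w^{3} \sin{\left(2 w \right)} + 18 w^{2} \sin{\left(2 w \right)} + 12 w^{2} \cos{\left(2 w \right)} - 30 w \sin{\left(2 w \right)} + 18 w \cos{\left(2 w \right)} - 81 \sin{\left(2 w \right)} - 15 \cos{\left(2 w \right)}}{48}; value = - \frac{181 \sin{\left(1 \right)}}{96} - \frac{\cos{\left(1 \right)}}{16} + \frac{39 \sin{\left(3 \right)}}{32} - \frac{13 \cos{\left(3 \right)}}{16}

Integrate term by term and add the pieces.
F(w) = - \frac{8 w^{3} \sin{\left(2 w \right)} + 18 w^{2} \sin{\left(2 w \right)} + 12 w^{2} \cos{\left(2 w \right)} - 30 w \sin{\left(2 w \right)} + 18 w \cos{\left(2 w \right)} - 81 \sin{\left(2 w \right)} - 15 \cos{\left(2 w \right)}}{48} is an antiderivative of f.
Check: d/dw[- \frac{8 w^{3} \sin{\left(2 w \right)} + 18 w^{2} \sin{\left(2 w \right)} + 12 w^{2} \cos{\left(2 w \right)} - 30 w \sin{\left(2 w \right)} + 18 w \cos{\left(2 w \right)} - 81 \sin{\left(2 w \right)} - 15 \cos{\left(2 w \right)}}{48}] = - \frac{w^{3} \cos{\left(2 w \right)}}{3} - \frac{3 w^{2} \cos{\left(2 w \right)}}{4} + \frac{3 w \cos{\left(2 w \right)}}{4} + 3 \cos{\left(2 w \right)} = f(w).
F(3/2) = \frac{39 \sin{\left(3 \right)}}{32} - \frac{13 \cos{\left(3 \right)}}{16}; F(1/2) = \frac{\cos{\left(1 \right)}}{16} + \frac{181 \sin{\left(1 \right)}}{96}.
Integral = F(3/2) - F(1/2) = - \frac{181 \sin{\left(1 \right)}}{96} - \frac{\cos{\left(1 \right)}}{16} + \frac{39 \sin{\left(3 \right)}}{32} - \frac{13 \cos{\left(3 \right)}}{16}.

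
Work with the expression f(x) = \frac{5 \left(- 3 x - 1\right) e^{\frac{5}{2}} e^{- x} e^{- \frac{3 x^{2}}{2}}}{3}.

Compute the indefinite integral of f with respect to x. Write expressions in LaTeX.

F(x) = \frac{5 e^{\frac{5}{2}} e^{- x} e^{- \frac{3 x^{2}}{2}}}{3} + C

The substitution u = - \frac{3 x^{2}}{2} - x + \frac{5}{2} works: f is exactly (dF/du)*(du/dx) for that inner function.
Check: d/dx[\frac{5 e^{\frac{5}{2}} e^{- x} e^{- \frac{3 x^{2}}{2}}}{3}] = \frac{\left(- 15 x e^{\frac{5}{2}} - 5 e^{\frac{5}{2}}\right) e^{- x} e^{- \frac{3 x^{2}}{2}}}{3}, which equals f(x).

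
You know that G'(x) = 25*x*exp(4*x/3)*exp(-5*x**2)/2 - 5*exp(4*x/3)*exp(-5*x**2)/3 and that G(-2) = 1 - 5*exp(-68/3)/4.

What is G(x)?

G(x) = -5*exp(4*x/3)*exp(-5*x**2)/4 + 1

G'(x) matches the chain-rule pattern g'(h)*h' with inner function h(x) = -5*x**2 + 4*x/3; substituting u = h(x) collapses the integral.
A general antiderivative is -5*exp(-5*x**2 + 4*x/3)/4 + C.
The condition gives C = 1 - 5*exp(-68/3)/4 - (-5*exp(-68/3)/4) = 1.
So G(x) = -5*exp(4*x/3)*exp(-5*x**2)/4 + 1.
Check: d/dx[-5*exp(4*x/3)*exp(-5*x**2)/4 + 1] = (75*x*exp(4*x/3) - 10*exp(4*x/3))*exp(-5*x**2)/6, which equals G'(x).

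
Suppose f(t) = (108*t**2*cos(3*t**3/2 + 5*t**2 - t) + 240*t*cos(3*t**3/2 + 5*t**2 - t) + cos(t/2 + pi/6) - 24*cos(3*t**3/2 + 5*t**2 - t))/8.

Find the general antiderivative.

A candidate is checked by its d/dt: the result must match f(t).
Check: d/dt[sin(t/2 + pi/6)/4 + 3*sin(3*t**3/2 + 5*t**2 - t)] = 27*t**2*cos(3*t**3/2 + 5*t**2 - t)/2 + 30*t*cos(3*t**3/2 + 5*t**2 - t) + cos(t/2 + pi/6)/8 - 3*cos(3*t**3/2 + 5*t**2 - t), which equals f(t).

F(t) = sin(t/2 + pi/6)/4 + 3*sin(3*t**3/2 + 5*t**2 - t) + C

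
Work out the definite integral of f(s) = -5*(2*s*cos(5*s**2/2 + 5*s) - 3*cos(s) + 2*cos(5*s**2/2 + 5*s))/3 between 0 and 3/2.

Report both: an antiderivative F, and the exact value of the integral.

Whatever form F(s) takes, F'(s) = f(s) is non-negotiable.
F(s) = 5*sin(s) - 2*sin(5*s**2/2 + 5*s)/3 is an antiderivative of f.
Check: d/ds[5*sin(s) - 2*sin(5*s**2/2 + 5*s)/3] = -10*s*cos(5*s**2/2 + 5*s)/3 + 5*cos(s) - 10*cos(5*s**2/2 + 5*s)/3, which equals f(s).
F(3/2) = -2*sin(105/8)/3 + 5*sin(3/2); F(0) = 0.
Integral = F(3/2) - F(0) = -2*sin(105/8)/3 + 5*sin(3/2).

Antiderivative: F(s) = 5*sin(s) - 2*sin(5*s**2/2 + 5*s)/3; value = -2*sin(105/8)/3 + 5*sin(3/2)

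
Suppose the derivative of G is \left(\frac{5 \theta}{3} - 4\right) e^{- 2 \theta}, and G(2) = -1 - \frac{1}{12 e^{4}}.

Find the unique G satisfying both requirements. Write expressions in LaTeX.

G(\theta) = \frac{\left(19 - 10 \theta\right) e^{- 2 \theta}}{12} - 1

Recognize the product-rule pattern: G'(\theta) = u'v + uv' with u = \frac{19}{12} - \frac{5 \theta}{6}, v = e^{- 2 \theta}, so integration by parts undoes it.
A general antiderivative is \frac{\left(19 - 10 \theta\right) e^{- 2 \theta}}{12} + C.
The condition gives C = -1 - \frac{1}{12 e^{4}} - (- \frac{1}{12 e^{4}}) = -1.
So G(\theta) = \frac{\left(19 - 10 \theta\right) e^{- 2 \theta}}{12} - 1.
Check: d/d\theta[\frac{\left(19 - 10 \theta\right) e^{- 2 \theta}}{12} - 1] = \frac{\left(5 \theta - 12\right) e^{- 2 \theta}}{3}, which equals G'(\theta).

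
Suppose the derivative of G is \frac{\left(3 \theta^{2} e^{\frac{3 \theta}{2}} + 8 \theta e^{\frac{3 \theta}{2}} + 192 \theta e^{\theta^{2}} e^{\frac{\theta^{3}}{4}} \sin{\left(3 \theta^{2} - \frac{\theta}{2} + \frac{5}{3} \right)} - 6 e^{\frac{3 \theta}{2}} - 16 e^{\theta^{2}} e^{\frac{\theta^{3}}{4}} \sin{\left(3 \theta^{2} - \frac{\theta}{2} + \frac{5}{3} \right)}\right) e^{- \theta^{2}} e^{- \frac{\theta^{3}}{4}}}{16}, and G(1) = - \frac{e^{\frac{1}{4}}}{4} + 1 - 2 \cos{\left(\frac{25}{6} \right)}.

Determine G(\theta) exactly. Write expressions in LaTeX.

G(\theta) = \frac{- e^{- \frac{\theta^{3}}{4} - \theta^{2} + \frac{3 \theta}{2}} - 8 \cos{\left(3 \theta^{2} - \frac{\theta}{2} + \frac{5}{3} \right)} + 4}{4}

Differentiate the proposed G(\theta) back; it has to land on the given G'(\theta).
A general antiderivative is - \frac{e^{- \frac{\theta^{3}}{4} - \theta^{2} + \frac{3 \theta}{2}}}{4} - 2 \cos{\left(3 \theta^{2} - \frac{\theta}{2} + \frac{5}{3} \right)} + C.
The condition gives C = - \frac{e^{\frac{1}{4}}}{4} + 1 - 2 \cos{\left(\frac{25}{6} \right)} - (- \frac{e^{\frac{1}{4}}}{4} - 2 \cos{\left(\frac{25}{6} \right)}) = 1.
So G(\theta) = \frac{- e^{- \frac{\theta^{3}}{4} - \theta^{2} + \frac{3 \theta}{2}} - 8 \cos{\left(3 \theta^{2} - \frac{\theta}{2} + \frac{5}{3} \right)} + 4}{4}.
Check: d/d\theta[\frac{- e^{- \frac{\theta^{3}}{4} - \theta^{2} + \frac{3 \theta}{2}} - 8 \cos{\left(3 \theta^{2} - \frac{\theta}{2} + \frac{5}{3} \right)} + 4}{4}] = \frac{3 \theta^{2} e^{\frac{3 \theta}{2}} e^{- \theta^{2}} e^{- \frac{\theta^{3}}{4}}}{16} + \frac{\theta e^{\frac{3 \theta}{2}} e^{- \theta^{2}} e^{- \frac{\theta^{3}}{4}}}{2} + 12 \theta \sin{\left(3 \theta^{2} - \frac{\theta}{2} + \frac{5}{3} \right)} - \frac{3 e^{\frac{3 \theta}{2}} e^{- \theta^{2}} e^{- \frac{\theta^{3}}{4}}}{8} - \sin{\left(3 \theta^{2} - \frac{\theta}{2} + \frac{5}{3} \right)}, which equals G'(\theta).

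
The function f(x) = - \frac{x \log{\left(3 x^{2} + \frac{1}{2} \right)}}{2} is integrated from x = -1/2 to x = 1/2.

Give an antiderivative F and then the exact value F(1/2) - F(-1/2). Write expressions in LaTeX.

Antiderivative: F(x) = \frac{- 6 x^{2} \log{\left(3 x^{2} + \frac{1}{2} \right)} + 6 x^{2} - \log{\left(6 x^{2} + 1 \right)}}{24}; value = 0

For F(x) to be correct the identity F'(x) - f(x) = 0 must hold.
F(x) = \frac{- 6 x^{2} \log{\left(3 x^{2} + \frac{1}{2} \right)} + 6 x^{2} - \log{\left(6 x^{2} + 1 \right)}}{24} is an antiderivative of f.
Check: d/dx[\frac{- 6 x^{2} \log{\left(3 x^{2} + \frac{1}{2} \right)} + 6 x^{2} - \log{\left(6 x^{2} + 1 \right)}}{24}] = - \frac{x \log{\left(3 x^{2} + \frac{1}{2} \right)}}{2} = f(x).
F(1/2) = - \frac{\log{\left(\frac{5}{2} \right)}}{24} - \frac{\log{\left(\frac{5}{4} \right)}}{16} + \frac{1}{16}; F(-1/2) = - \frac{\log{\left(\frac{5}{2} \right)}}{24} - \frac{\log{\left(\frac{5}{4} \right)}}{16} + \frac{1}{16}.
Integral = F(1/2) - F(-1/2) = 0.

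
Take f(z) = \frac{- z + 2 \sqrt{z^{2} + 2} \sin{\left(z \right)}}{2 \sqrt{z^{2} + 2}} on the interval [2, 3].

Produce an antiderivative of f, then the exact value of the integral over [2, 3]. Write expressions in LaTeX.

An antiderivative F(z) passes only if d/dz[F] lands on f(z) exactly.
F(z) = - \frac{\sqrt{z^{2} + 2} + 2 \cos{\left(z \right)}}{2} is an antiderivative of f.
Check: d/dz[- \frac{\sqrt{z^{2} + 2} + 2 \cos{\left(z \right)}}{2}] = \frac{- z + 2 \sqrt{z^{2} + 2} \sin{\left(z \right)}}{2 \sqrt{z^{2} + 2}} = f(z).
F(3) = - \frac{\sqrt{11}}{2} - \cos{\left(3 \right)}; F(2) = - \frac{\sqrt{6}}{2} - \cos{\left(2 \right)}.
Integral = F(3) - F(2) = - \frac{\sqrt{11}}{2} + \cos{\left(2 \right)} - \cos{\left(3 \right)} + \frac{\sqrt{6}}{2}.

Antiderivative: F(z) = - \frac{\sqrt{z^{2} + 2} + 2 \cos{\left(z \right)}}{2}; value = - \frac{\sqrt{11}}{2} + \cos{\left(2 \right)} - \cos{\left(3 \right)} + \frac{\sqrt{6}}{2}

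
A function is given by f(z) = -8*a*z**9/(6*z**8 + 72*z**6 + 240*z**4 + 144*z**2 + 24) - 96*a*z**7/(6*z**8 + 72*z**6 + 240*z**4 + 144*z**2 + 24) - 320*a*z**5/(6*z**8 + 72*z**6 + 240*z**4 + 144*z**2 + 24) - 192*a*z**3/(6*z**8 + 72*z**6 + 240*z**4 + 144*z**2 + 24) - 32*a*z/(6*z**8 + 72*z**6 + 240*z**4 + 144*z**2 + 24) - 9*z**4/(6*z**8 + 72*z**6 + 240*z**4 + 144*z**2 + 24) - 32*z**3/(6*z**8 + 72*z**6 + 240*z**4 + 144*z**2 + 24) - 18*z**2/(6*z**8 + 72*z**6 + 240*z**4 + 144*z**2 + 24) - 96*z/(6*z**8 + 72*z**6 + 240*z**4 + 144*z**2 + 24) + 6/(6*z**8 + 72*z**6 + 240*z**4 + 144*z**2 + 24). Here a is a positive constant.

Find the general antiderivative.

F(z) = -2*a*z**2/3 + z/(2*z**4 + 12*z**2 + 4) + 2/(3*z**4/2 + 9*z**2 + 3) + C

The integrand splits into summands that can be handled one at a time.
Check: d/dz[-2*a*z**2/3 + z/(2*z**4 + 12*z**2 + 4) + 2/(3*z**4/2 + 9*z**2 + 3)] = (-8*a*z**9 - 96*a*z**7 - 320*a*z**5 - 192*a*z**3 - 32*a*z - 9*z**4 - 32*z**3 - 18*z**2 - 96*z + 6)/(6*z**8 + 72*z**6 + 240*z**4 + 144*z**2 + 24), which equals f(z).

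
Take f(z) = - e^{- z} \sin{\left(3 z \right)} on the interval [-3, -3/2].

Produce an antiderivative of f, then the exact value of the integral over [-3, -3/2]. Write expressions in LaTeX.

Antiderivative: F(z) = \frac{\left(\sin{\left(3 z \right)} + 3 \cos{\left(3 z \right)}\right) e^{- z}}{10}; value = \frac{3 e^{\frac{3}{2}} \cos{\left(\frac{9}{2} \right)}}{10} - \frac{e^{\frac{3}{2}} \sin{\left(\frac{9}{2} \right)}}{10} + \frac{e^{3} \sin{\left(9 \right)}}{10} - \frac{3 e^{3} \cos{\left(9 \right)}}{10}

A first test for any F(z): its z-derivative must equal f(z) identically.
F(z) = \frac{\left(\sin{\left(3 z \right)} + 3 \cos{\left(3 z \right)}\right) e^{- z}}{10} is an antiderivative of f.
Check: d/dz[\frac{\left(\sin{\left(3 z \right)} + 3 \cos{\left(3 z \right)}\right) e^{- z}}{10}] = - e^{- z} \sin{\left(3 z \right)} = f(z).
F(-3/2) = \frac{3 e^{\frac{3}{2}} \cos{\left(\frac{9}{2} \right)}}{10} - \frac{e^{\frac{3}{2}} \sin{\left(\frac{9}{2} \right)}}{10}; F(-3) = \frac{3 e^{3} \cos{\left(9 \right)}}{10} - \frac{e^{3} \sin{\left(9 \right)}}{10}.
Integral = F(-3/2) - F(-3) = \frac{3 e^{\frac{3}{2}} \cos{\left(\frac{9}{2} \right)}}{10} - \frac{e^{\frac{3}{2}} \sin{\left(\frac{9}{2} \right)}}{10} + \frac{e^{3} \sin{\left(9 \right)}}{10} - \frac{3 e^{3} \cos{\left(9 \right)}}{10}.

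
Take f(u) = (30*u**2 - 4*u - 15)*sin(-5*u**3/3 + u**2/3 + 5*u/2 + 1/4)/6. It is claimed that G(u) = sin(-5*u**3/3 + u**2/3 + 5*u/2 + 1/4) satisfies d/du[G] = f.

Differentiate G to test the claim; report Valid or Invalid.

Invalid: d/du[G] - f = -5*u**2*sin(-5*u**3/3 + u**2/3 + 5*u/2 + 1/4) - 5*u**2*cos(-5*u**3/3 + u**2/3 + 5*u/2 + 1/4) + 2*u*sin(-5*u**3/3 + u**2/3 + 5*u/2 + 1/4)/3 + 2*u*cos(-5*u**3/3 + u**2/3 + 5*u/2 + 1/4)/3 + 5*sin(-5*u**3/3 + u**2/3 + 5*u/2 + 1/4)/2 + 5*cos(-5*u**3/3 + u**2/3 + 5*u/2 + 1/4)/2, which is not 0.

d/du[G] = -5*u**2*cos(-5*u**3/3 + u**2/3 + 5*u/2 + 1/4) + 2*u*cos(-5*u**3/3 + u**2/3 + 5*u/2 + 1/4)/3 + 5*cos(-5*u**3/3 + u**2/3 + 5*u/2 + 1/4)/2
d/du[G] - f(u) = -5*u**2*sin(-5*u**3/3 + u**2/3 + 5*u/2 + 1/4) - 5*u**2*cos(-5*u**3/3 + u**2/3 + 5*u/2 + 1/4) + 2*u*sin(-5*u**3/3 + u**2/3 + 5*u/2 + 1/4)/3 + 2*u*cos(-5*u**3/3 + u**2/3 + 5*u/2 + 1/4)/3 + 5*sin(-5*u**3/3 + u**2/3 + 5*u/2 + 1/4)/2 + 5*cos(-5*u**3/3 + u**2/3 + 5*u/2 + 1/4)/2 != 0.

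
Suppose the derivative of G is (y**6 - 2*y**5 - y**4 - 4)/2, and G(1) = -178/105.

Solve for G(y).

G(y) = (15*y**7 - 35*y**6 - 21*y**5 - 420*y + 105)/210

For G(y) to be correct, d/dy[G] must agree with the stated G'(y) identically.
A general antiderivative is y**7/14 - y**6/6 - y**5/10 - 2*y + C.
The condition gives C = -178/105 - (-461/210) = 1/2.
So G(y) = (15*y**7 - 35*y**6 - 21*y**5 - 420*y + 105)/210.
Check: d/dy[(15*y**7 - 35*y**6 - 21*y**5 - 420*y + 105)/210] = y**6/2 - y**5 - y**4/2 - 2, which equals G'(y).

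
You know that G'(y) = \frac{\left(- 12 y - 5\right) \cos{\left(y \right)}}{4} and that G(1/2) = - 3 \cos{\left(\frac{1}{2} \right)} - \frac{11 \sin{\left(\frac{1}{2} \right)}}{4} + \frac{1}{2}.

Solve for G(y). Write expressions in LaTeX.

G(y) = - 3 y \sin{\left(y \right)} - \frac{5 \sin{\left(y \right)}}{4} - 3 \cos{\left(y \right)} + \frac{1}{2}

Whatever form G(y) takes, its d/dy must return the stated G'(y).
A general antiderivative is - 3 y \sin{\left(y \right)} - \frac{5 \sin{\left(y \right)}}{4} - 3 \cos{\left(y \right)} + C.
The condition gives C = - 3 \cos{\left(\frac{1}{2} \right)} - \frac{11 \sin{\left(\frac{1}{2} \right)}}{4} + \frac{1}{2} - (- 3 \cos{\left(\frac{1}{2} \right)} - \frac{11 \sin{\left(\frac{1}{2} \right)}}{4}) = \frac{1}{2}.
So G(y) = - 3 y \sin{\left(y \right)} - \frac{5 \sin{\left(y \right)}}{4} - 3 \cos{\left(y \right)} + \frac{1}{2}.
Check: d/dy[- 3 y \sin{\left(y \right)} - \frac{5 \sin{\left(y \right)}}{4} - 3 \cos{\left(y \right)} + \frac{1}{2}] = - 3 y \cos{\left(y \right)} - \frac{5 \cos{\left(y \right)}}{4}, which equals G'(y).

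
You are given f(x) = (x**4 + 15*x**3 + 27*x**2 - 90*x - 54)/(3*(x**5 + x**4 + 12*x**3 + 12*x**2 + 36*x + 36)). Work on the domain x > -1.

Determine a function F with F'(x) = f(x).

An antiderivative is F(x) = (-15*x + (x**2 + 6)*log(x + 1))/(3*(x**2 + 6)).

A candidate is checked by its d/dx: the result must match f(x).
Check: d/dx[(-15*x + (x**2 + 6)*log(x + 1))/(3*(x**2 + 6))] = (x**4 + 15*x**3 + 27*x**2 - 90*x - 54)/(3*x**5 + 3*x**4 + 36*x**3 + 36*x**2 + 108*x + 108), which equals f(x).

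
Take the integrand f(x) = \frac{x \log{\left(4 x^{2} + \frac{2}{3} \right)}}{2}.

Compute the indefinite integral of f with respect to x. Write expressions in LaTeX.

F(x) = \frac{x^{2} \log{\left(4 x^{2} + \frac{2}{3} \right)}}{4} - \frac{x^{2}}{4} + \frac{\log{\left(6 x^{2} + 1 \right)}}{24} + C

Since d/dx undoes antidifferentiation here, F'(x) = f(x) is required of F(x).
Check: d/dx[\frac{x^{2} \log{\left(4 x^{2} + \frac{2}{3} \right)}}{4} - \frac{x^{2}}{4} + \frac{\log{\left(6 x^{2} + 1 \right)}}{24}] = \frac{x \log{\left(2 x^{2} + \frac{1}{3} \right)}}{2} + \frac{x \log{\left(2 \right)}}{2}, which equals f(x).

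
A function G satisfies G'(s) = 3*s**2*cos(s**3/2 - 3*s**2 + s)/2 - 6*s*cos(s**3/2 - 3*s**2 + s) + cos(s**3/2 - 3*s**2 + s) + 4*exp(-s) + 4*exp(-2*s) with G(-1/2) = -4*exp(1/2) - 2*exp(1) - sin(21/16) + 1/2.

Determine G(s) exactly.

G(s) = sin(s**3/2 - 3*s**2 + s) + 1/2 - 4*exp(-s) - 2*exp(-2*s)

The integrand splits into summands that can be handled one at a time.
A general antiderivative is sin(s**3/2 - 3*s**2 + s) - 4*exp(-s) - 2*exp(-2*s) + C.
The condition gives C = -4*exp(1/2) - 2*exp(1) - sin(21/16) + 1/2 - (-4*exp(1/2) - 2*exp(1) - sin(21/16)) = 1/2.
So G(s) = sin(s**3/2 - 3*s**2 + s) + 1/2 - 4*exp(-s) - 2*exp(-2*s).
Check: d/ds[sin(s**3/2 - 3*s**2 + s) + 1/2 - 4*exp(-s) - 2*exp(-2*s)] = (3*s**2*exp(2*s)*cos(s**3/2 - 3*s**2 + s) - 12*s*exp(2*s)*cos(s**3/2 - 3*s**2 + s) + 2*exp(2*s)*cos(s**3/2 - 3*s**2 + s) + 8*exp(s) + 8)*exp(-2*s)/2, which equals G'(s).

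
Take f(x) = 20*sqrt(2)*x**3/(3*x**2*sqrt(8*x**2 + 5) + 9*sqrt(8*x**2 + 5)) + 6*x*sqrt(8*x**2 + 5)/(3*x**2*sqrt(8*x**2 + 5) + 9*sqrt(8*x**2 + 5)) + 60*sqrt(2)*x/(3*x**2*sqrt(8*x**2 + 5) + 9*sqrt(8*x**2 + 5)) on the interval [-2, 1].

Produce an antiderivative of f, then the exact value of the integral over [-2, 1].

The integrand splits into summands that can be handled one at a time.
F(x) = (5*sqrt(2)*sqrt(8*x**2 + 5) + 6*log(2*x**2 + 6))/6 is an antiderivative of f.
Check: d/dx[(5*sqrt(2)*sqrt(8*x**2 + 5) + 6*log(2*x**2 + 6))/6] = (20*sqrt(2)*x**3 + 6*x*sqrt(8*x**2 + 5) + 60*sqrt(2)*x)/(3*x**2*sqrt(8*x**2 + 5) + 9*sqrt(8*x**2 + 5)), which equals f(x).
F(1) = log(8) + 5*sqrt(26)/6; F(-2) = log(14) + 5*sqrt(74)/6.
Integral = F(1) - F(-2) = -5*sqrt(74)/6 - log(14) + log(8) + 5*sqrt(26)/6.

Antiderivative: F(x) = (5*sqrt(2)*sqrt(8*x**2 + 5) + 6*log(2*x**2 + 6))/6; value = -5*sqrt(74)/6 - log(14) + log(8) + 5*sqrt(26)/6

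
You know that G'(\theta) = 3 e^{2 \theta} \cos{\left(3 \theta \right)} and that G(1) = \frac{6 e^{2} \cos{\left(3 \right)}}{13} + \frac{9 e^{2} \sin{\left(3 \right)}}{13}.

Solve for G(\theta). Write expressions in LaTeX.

Any candidate G(\theta) must reproduce the stated G'(\theta) exactly.
A general antiderivative is \frac{9 e^{2 \theta} \sin{\left(3 \theta \right)}}{13} + \frac{6 e^{2 \theta} \cos{\left(3 \theta \right)}}{13} + C.
The condition gives C = \frac{6 e^{2} \cos{\left(3 \right)}}{13} + \frac{9 e^{2} \sin{\left(3 \right)}}{13} - (\frac{6 e^{2} \cos{\left(3 \right)}}{13} + \frac{9 e^{2} \sin{\left(3 \right)}}{13}) = 0.
So G(\theta) = \frac{9 e^{2 \theta} \sin{\left(3 \theta \right)}}{13} + \frac{6 e^{2 \theta} \cos{\left(3 \theta \right)}}{13}.
Check: d/d\theta[\frac{9 e^{2 \theta} \sin{\left(3 \theta \right)}}{13} + \frac{6 e^{2 \theta} \cos{\left(3 \theta \right)}}{13}] = 3 e^{2 \theta} \cos{\left(3 \theta \right)} = G'(\theta).

G(\theta) = \frac{9 e^{2 \theta} \sin{\left(3 \theta \right)}}{13} + \frac{6 e^{2 \theta} \cos{\left(3 \theta \right)}}{13}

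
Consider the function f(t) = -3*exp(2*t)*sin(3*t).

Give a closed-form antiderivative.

Since d/dt undoes antidifferentiation here, F'(t) = f(t) is required of F(t).
Check: d/dt[-6*exp(2*t)*sin(3*t)/13 + 9*exp(2*t)*cos(3*t)/13] = -3*exp(2*t)*sin(3*t) = f(t).

An antiderivative is F(t) = -6*exp(2*t)*sin(3*t)/13 + 9*exp(2*t)*cos(3*t)/13.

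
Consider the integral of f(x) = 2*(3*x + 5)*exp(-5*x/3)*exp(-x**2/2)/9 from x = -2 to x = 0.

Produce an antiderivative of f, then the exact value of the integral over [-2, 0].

The substitution u = -x**2/2 - 5*x/3 works: f is exactly (dF/du)*(du/dx) for that inner function.
F(x) = -2*exp(-x**2/2 - 5*x/3)/3 is an antiderivative of f.
Check: d/dx[-2*exp(-x**2/2 - 5*x/3)/3] = (6*x + 10)*exp(-5*x/3)*exp(-x**2/2)/9, which equals f(x).
F(0) = -2/3; F(-2) = -2*exp(4/3)/3.
Integral = F(0) - F(-2) = -2/3 + 2*exp(4/3)/3.

Antiderivative: F(x) = -2*exp(-x**2/2 - 5*x/3)/3; value = -2/3 + 2*exp(4/3)/3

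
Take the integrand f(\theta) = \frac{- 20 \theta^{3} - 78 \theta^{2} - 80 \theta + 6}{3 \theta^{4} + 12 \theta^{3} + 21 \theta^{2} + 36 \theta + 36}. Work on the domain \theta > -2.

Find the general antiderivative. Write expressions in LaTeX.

A candidate is checked by its d/d\theta: the result must match f(\theta).
Check: d/d\theta[\frac{- 5 \left(\theta + 2\right) \log{\left(\frac{\theta^{4}}{3} + 2 \theta^{2} + 3 \right)} - 2}{3 \left(\theta + 2\right)}] = \frac{- 20 \theta^{3} - 78 \theta^{2} - 80 \theta + 6}{3 \theta^{4} + 12 \theta^{3} + 21 \theta^{2} + 36 \theta + 36} = f(\theta).

F(\theta) = \frac{- 5 \left(\theta + 2\right) \log{\left(\frac{\theta^{4}}{3} + 2 \theta^{2} + 3 \right)} - 2}{3 \left(\theta + 2\right)} + C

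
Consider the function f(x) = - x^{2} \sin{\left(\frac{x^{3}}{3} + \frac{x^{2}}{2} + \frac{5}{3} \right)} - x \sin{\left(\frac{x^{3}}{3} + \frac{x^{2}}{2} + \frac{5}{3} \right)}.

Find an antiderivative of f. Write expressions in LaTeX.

The substitution u = \frac{x^{3}}{3} + \frac{x^{2}}{2} + \frac{5}{3} works: f is exactly (dF/du)*(du/dx) for that inner function.
Check: d/dx[\cos{\left(\frac{x^{3}}{3} + \frac{x^{2}}{2} + \frac{5}{3} \right)}] = - x^{2} \sin{\left(\frac{x^{3}}{3} + \frac{x^{2}}{2} + \frac{5}{3} \right)} - x \sin{\left(\frac{x^{3}}{3} + \frac{x^{2}}{2} + \frac{5}{3} \right)} = f(x).

An antiderivative is F(x) = \cos{\left(\frac{x^{3}}{3} + \frac{x^{2}}{2} + \frac{5}{3} \right)}.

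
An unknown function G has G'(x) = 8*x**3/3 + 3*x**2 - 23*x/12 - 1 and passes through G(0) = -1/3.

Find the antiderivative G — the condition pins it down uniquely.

G(x) = 2*x**4/3 + x**3 - 23*x**2/24 - x - 1/3

The substitution u = x**2 + 3*x/4 - 1 works: G'(x) is exactly (dG/du)*(du/dx) for that inner function.
A general antiderivative is 2*(x**2 + 3*x/4 - 1)**2/3 + C.
The condition gives C = -1/3 - (2/3) = -1.
So G(x) = 2*x**4/3 + x**3 - 23*x**2/24 - x - 1/3.
Check: d/dx[2*x**4/3 + x**3 - 23*x**2/24 - x - 1/3] = 8*x**3/3 + 3*x**2 - 23*x/12 - 1 = G'(x).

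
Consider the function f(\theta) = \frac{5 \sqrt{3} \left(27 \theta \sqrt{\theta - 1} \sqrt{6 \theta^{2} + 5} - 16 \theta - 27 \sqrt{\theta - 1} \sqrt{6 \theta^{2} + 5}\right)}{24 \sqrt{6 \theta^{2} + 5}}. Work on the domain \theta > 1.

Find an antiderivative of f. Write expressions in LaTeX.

An antiderivative is F(\theta) = \frac{\sqrt{3} \left(81 \left(\theta - 1\right)^{\frac{5}{2}} - 20 \sqrt{6 \theta^{2} + 5}\right)}{36}.

Any candidate F(\theta) must reproduce f(\theta) exactly when differentiated.
Check: d/d\theta[\frac{\sqrt{3} \left(81 \left(\theta - 1\right)^{\frac{5}{2}} - 20 \sqrt{6 \theta^{2} + 5}\right)}{36}] = \frac{135 \sqrt{3} \theta \sqrt{\theta - 1} \sqrt{6 \theta^{2} + 5} - 80 \sqrt{3} \theta - 135 \sqrt{3} \sqrt{\theta - 1} \sqrt{6 \theta^{2} + 5}}{24 \sqrt{6 \theta^{2} + 5}}, which equals f(\theta).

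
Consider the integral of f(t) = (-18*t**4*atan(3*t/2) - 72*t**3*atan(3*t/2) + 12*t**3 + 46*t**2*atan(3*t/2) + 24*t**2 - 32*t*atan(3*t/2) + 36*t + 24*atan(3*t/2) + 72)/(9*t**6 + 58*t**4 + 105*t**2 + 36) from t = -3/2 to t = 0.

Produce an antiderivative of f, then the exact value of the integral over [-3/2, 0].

Differentiate the proposed F(t) back; it has to land on f(t) exactly.
F(t) = (t + 2)*atan(3*t/2)/(t**2/2 + 3/2) is an antiderivative of f.
Check: d/dt[(t + 2)*atan(3*t/2)/(t**2/2 + 3/2)] = (-18*t**4*atan(3*t/2) - 72*t**3*atan(3*t/2) + 12*t**3 + 46*t**2*atan(3*t/2) + 24*t**2 - 32*t*atan(3*t/2) + 36*t + 24*atan(3*t/2) + 72)/(9*t**6 + 58*t**4 + 105*t**2 + 36) = f(t).
F(0) = 0; F(-3/2) = -4*atan(9/4)/21.
Integral = F(0) - F(-3/2) = 4*atan(9/4)/21.

Antiderivative: F(t) = (t + 2)*atan(3*t/2)/(t**2/2 + 3/2); value = 4*atan(9/4)/21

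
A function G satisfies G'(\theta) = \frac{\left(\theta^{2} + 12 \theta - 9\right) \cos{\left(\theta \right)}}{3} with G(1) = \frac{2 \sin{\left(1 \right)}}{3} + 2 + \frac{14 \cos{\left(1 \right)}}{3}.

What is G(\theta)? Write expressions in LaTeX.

G(\theta) = \frac{\theta^{2} \sin{\left(\theta \right)}}{3} + 4 \theta \sin{\left(\theta \right)} + \frac{2 \theta \cos{\left(\theta \right)}}{3} - \frac{11 \sin{\left(\theta \right)}}{3} + 4 \cos{\left(\theta \right)} + 2

Differentiate the proposed G(\theta) back; it has to land on the given G'(\theta).
A general antiderivative is \frac{\theta^{2} \sin{\left(\theta \right)}}{3} + 4 \theta \sin{\left(\theta \right)} + \frac{2 \theta \cos{\left(\theta \right)}}{3} - \frac{11 \sin{\left(\theta \right)}}{3} + 4 \cos{\left(\theta \right)} + C.
The condition gives C = \frac{2 \sin{\left(1 \right)}}{3} + 2 + \frac{14 \cos{\left(1 \right)}}{3} - (\frac{2 \sin{\left(1 \right)}}{3} + \frac{14 \cos{\left(1 \right)}}{3}) = 2.
So G(\theta) = \frac{\theta^{2} \sin{\left(\theta \right)}}{3} + 4 \theta \sin{\left(\theta \right)} + \frac{2 \theta \cos{\left(\theta \right)}}{3} - \frac{11 \sin{\left(\theta \right)}}{3} + 4 \cos{\left(\theta \right)} + 2.
Check: d/d\theta[\frac{\theta^{2} \sin{\left(\theta \right)}}{3} + 4 \theta \sin{\left(\theta \right)} + \frac{2 \theta \cos{\left(\theta \right)}}{3} - \frac{11 \sin{\left(\theta \right)}}{3} + 4 \cos{\left(\theta \right)} + 2] = \frac{\theta^{2} \cos{\left(\theta \right)}}{3} + 4 \theta \cos{\left(\theta \right)} - 3 \cos{\left(\theta \right)}, which equals G'(\theta).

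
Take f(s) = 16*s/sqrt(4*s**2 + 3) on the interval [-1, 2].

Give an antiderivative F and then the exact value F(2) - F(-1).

f matches the chain-rule pattern g'(h)*h' with inner function h(s) = 4*s**2 + 3; substituting u = h(s) collapses the integral.
F(s) = 4*sqrt(4*s**2 + 3) is an antiderivative of f.
Check: d/ds[4*sqrt(4*s**2 + 3)] = 16*s/sqrt(4*s**2 + 3) = f(s).
F(2) = 4*sqrt(19); F(-1) = 4*sqrt(7).
Integral = F(2) - F(-1) = -4*sqrt(7) + 4*sqrt(19).

Antiderivative: F(s) = 4*sqrt(4*s**2 + 3); value = -4*sqrt(7) + 4*sqrt(19)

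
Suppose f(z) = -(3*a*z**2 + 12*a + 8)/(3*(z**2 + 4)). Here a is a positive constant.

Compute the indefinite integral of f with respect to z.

F(z) = (-3*a*z - 4*atan(z/2))/3 + C

Whatever form F(z) takes, F'(z) = f(z) is non-negotiable.
Check: d/dz[(-3*a*z - 4*atan(z/2))/3] = (-3*a*z**2 - 12*a - 8)/(3*z**2 + 12), which equals f(z).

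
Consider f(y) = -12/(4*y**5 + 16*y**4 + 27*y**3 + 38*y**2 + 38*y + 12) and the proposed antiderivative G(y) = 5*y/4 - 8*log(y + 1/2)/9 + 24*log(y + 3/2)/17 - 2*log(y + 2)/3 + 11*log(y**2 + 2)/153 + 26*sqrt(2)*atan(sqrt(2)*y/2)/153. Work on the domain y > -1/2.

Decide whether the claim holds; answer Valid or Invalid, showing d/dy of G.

d/dy[G] = (20*y**5 + 80*y**4 + 135*y**3 + 190*y**2 + 190*y + 12)/(16*y**5 + 64*y**4 + 108*y**3 + 152*y**2 + 152*y + 48)
d/dy[G] - f(y) = 5/4 != 0.

Invalid: d/dy[G] - f = 5/4, which is not 0.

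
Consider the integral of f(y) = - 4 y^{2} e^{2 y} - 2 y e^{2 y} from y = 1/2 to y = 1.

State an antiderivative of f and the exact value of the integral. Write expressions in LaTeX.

Antiderivative: F(y) = - \frac{\left(4 y^{2} - 2 y + 1\right) e^{2 y}}{2}; value = - \frac{3 e^{2}}{2} + \frac{e}{2}

Recognize the product-rule pattern: f = u'v + uv' with u = - 2 y^{2} + y - \frac{1}{2}, v = e^{2 y}, so integration by parts undoes it.
F(y) = - \frac{\left(4 y^{2} - 2 y + 1\right) e^{2 y}}{2} is an antiderivative of f.
Check: d/dy[- \frac{\left(4 y^{2} - 2 y + 1\right) e^{2 y}}{2}] = - 4 y^{2} e^{2 y} - 2 y e^{2 y} = f(y).
F(1) = - \frac{3 e^{2}}{2}; F(1/2) = - \frac{e}{2}.
Integral = F(1) - F(1/2) = - \frac{3 e^{2}}{2} + \frac{e}{2}.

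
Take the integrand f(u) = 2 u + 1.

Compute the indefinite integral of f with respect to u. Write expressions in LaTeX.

F(u) = \frac{2 u^{2} + 2 u - 3}{2} + C

An antiderivative F(u) passes only if d/du[F] lands on f(u) exactly.
Check: d/du[\frac{2 u^{2} + 2 u - 3}{2}] = 2 u + 1 = f(u).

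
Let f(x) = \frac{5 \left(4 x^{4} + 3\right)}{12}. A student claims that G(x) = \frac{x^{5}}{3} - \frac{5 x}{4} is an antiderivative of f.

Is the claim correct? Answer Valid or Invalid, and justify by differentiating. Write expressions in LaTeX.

d/dx[G] = \frac{5 x^{4}}{3} - \frac{5}{4}
d/dx[G] - f(x) = - \frac{5}{2} != 0.

Invalid: d/dx[G] - f = - \frac{5}{2}, which is not 0.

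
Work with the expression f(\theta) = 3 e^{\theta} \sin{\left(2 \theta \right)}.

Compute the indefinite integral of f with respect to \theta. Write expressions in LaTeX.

Since d/d\theta undoes antidifferentiation here, F'(\theta) = f(\theta) is required of F(\theta).
Check: d/d\theta[\frac{3 e^{\theta} \sin{\left(2 \theta \right)}}{5} - \frac{6 e^{\theta} \cos{\left(2 \theta \right)}}{5}] = 3 e^{\theta} \sin{\left(2 \theta \right)} = f(\theta).

F(\theta) = \frac{3 e^{\theta} \sin{\left(2 \theta \right)}}{5} - \frac{6 e^{\theta} \cos{\left(2 \theta \right)}}{5} + C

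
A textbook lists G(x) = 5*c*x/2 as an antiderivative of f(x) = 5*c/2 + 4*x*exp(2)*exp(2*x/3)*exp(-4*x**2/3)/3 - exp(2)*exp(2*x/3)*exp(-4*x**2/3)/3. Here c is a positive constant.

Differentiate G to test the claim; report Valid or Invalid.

Invalid: d/dx[G] - f = (-4*x*exp(2)*exp(2*x/3) + exp(2)*exp(2*x/3))*exp(-4*x**2/3)/3, which is not 0.

d/dx[G] = 5*c/2
d/dx[G] - f(x) = (-4*x*exp(2)*exp(2*x/3) + exp(2)*exp(2*x/3))*exp(-4*x**2/3)/3 != 0.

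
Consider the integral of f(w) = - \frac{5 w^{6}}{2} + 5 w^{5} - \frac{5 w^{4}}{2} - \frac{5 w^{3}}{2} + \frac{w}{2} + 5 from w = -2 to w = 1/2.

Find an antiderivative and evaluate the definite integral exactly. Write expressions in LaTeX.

Integrate term by term and add the pieces.
F(w) = - \frac{5 w^{7}}{14} + \frac{5 w^{6}}{6} - \frac{w^{5}}{2} - \frac{5 w^{4}}{8} + \frac{w^{2}}{4} + 5 w is an antiderivative of f.
Check: d/dw[- \frac{5 w^{7}}{14} + \frac{5 w^{6}}{6} - \frac{w^{5}}{2} - \frac{5 w^{4}}{8} + \frac{w^{2}}{4} + 5 w] = - \frac{5 w^{6}}{2} + 5 w^{5} - \frac{5 w^{4}}{2} - \frac{5 w^{3}}{2} + \frac{w}{2} + 5 = f(w).
F(1/2) = \frac{13537}{5376}; F(-2) = \frac{2017}{21}.
Integral = F(1/2) - F(-2) = - \frac{167605}{1792}.

Antiderivative: F(w) = - \frac{5 w^{7}}{14} + \frac{5 w^{6}}{6} - \frac{w^{5}}{2} - \frac{5 w^{4}}{8} + \frac{w^{2}}{4} + 5 w; value = - \frac{167605}{1792}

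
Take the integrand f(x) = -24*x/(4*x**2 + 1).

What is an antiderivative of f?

An antiderivative is F(x) = -3*log(4*x**2 + 1).

The substitution u = 4*x**2 + 1 works: f is exactly (dF/du)*(du/dx) for that inner function.
Check: d/dx[-3*log(4*x**2 + 1)] = -24*x/(4*x**2 + 1) = f(x).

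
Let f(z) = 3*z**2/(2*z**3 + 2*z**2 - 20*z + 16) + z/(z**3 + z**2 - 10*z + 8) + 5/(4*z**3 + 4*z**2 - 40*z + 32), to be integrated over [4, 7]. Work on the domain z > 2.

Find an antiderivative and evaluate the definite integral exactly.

Factor the denominator (4*(z - 2)*(z - 1)*(z + 4)) and decompose: f = 17/(24*(z + 4)) - 3/(4*(z - 1)) + 37/(24*(z - 2)); each piece integrates to a log, atan, or power term.
F(z) = 37*log(z - 2)/24 - 3*log(z - 1)/4 + 17*log(z + 4)/24 is an antiderivative of f.
Check: d/dz[37*log(z - 2)/24 - 3*log(z - 1)/4 + 17*log(z + 4)/24] = (6*z**2 + 4*z + 5)/(4*z**3 + 4*z**2 - 40*z + 32), which equals f(z).
F(7) = -3*log(6)/4 + 17*log(11)/24 + 37*log(5)/24; F(4) = -3*log(3)/4 + 37*log(2)/24 + 17*log(8)/24.
Integral = F(7) - F(4) = -17*log(8)/24 - 3*log(6)/4 - 37*log(2)/24 + 3*log(3)/4 + 17*log(11)/24 + 37*log(5)/24.

Antiderivative: F(z) = 37*log(z - 2)/24 - 3*log(z - 1)/4 + 17*log(z + 4)/24; value = -17*log(8)/24 - 3*log(6)/4 - 37*log(2)/24 + 3*log(3)/4 + 17*log(11)/24 + 37*log(5)/24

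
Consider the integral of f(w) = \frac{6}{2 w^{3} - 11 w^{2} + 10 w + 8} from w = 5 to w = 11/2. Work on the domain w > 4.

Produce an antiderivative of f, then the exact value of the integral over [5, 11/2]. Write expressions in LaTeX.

Antiderivative: F(w) = \frac{\log{\left(w - 4 \right)}}{3} - \frac{3 \log{\left(w - 2 \right)}}{5} + \frac{4 \log{\left(w + \frac{1}{2} \right)}}{15}; value = - \frac{3 \log{\left(\frac{7}{2} \right)}}{5} - \frac{4 \log{\left(\frac{11}{2} \right)}}{15} + \frac{\log{\left(\frac{3}{2} \right)}}{3} + \frac{4 \log{\left(6 \right)}}{15} + \frac{3 \log{\left(3 \right)}}{5}

Factor the denominator (\left(w - 4\right) \left(w - 2\right) \left(2 w + 1\right)) and decompose: f = \frac{8}{15 \left(2 w + 1\right)} - \frac{3}{5 \left(w - 2\right)} + \frac{1}{3 \left(w - 4\right)}; each piece integrates to a log, atan, or power term.
F(w) = \frac{\log{\left(w - 4 \right)}}{3} - \frac{3 \log{\left(w - 2 \right)}}{5} + \frac{4 \log{\left(w + \frac{1}{2} \right)}}{15} is an antiderivative of f.
Check: d/dw[\frac{\log{\left(w - 4 \right)}}{3} - \frac{3 \log{\left(w - 2 \right)}}{5} + \frac{4 \log{\left(w + \frac{1}{2} \right)}}{15}] = \frac{6}{2 w^{3} - 11 w^{2} + 10 w + 8} = f(w).
F(11/2) = - \frac{3 \log{\left(\frac{7}{2} \right)}}{5} + \frac{\log{\left(\frac{3}{2} \right)}}{3} + \frac{4 \log{\left(6 \right)}}{15}; F(5) = - \frac{3 \log{\left(3 \right)}}{5} + \frac{4 \log{\left(\frac{11}{2} \right)}}{15}.
Integral = F(11/2) - F(5) = - \frac{3 \log{\left(\frac{7}{2} \right)}}{5} - \frac{4 \log{\left(\frac{11}{2} \right)}}{15} + \frac{\log{\left(\frac{3}{2} \right)}}{3} + \frac{4 \log{\left(6 \right)}}{15} + \frac{3 \log{\left(3 \right)}}{5}.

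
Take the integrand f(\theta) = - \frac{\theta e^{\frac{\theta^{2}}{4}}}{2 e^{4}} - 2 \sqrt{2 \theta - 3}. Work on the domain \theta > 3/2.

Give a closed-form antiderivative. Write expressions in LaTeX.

Integrate term by term and add the pieces.
Check: d/d\theta[- \frac{4 \theta \sqrt{2 \theta - 3} - 6 \sqrt{2 \theta - 3} + \frac{3 e^{\frac{\theta^{2}}{4}}}{e^{4}}}{3}] = \frac{- \theta \sqrt{2 \theta - 3} e^{\frac{\theta^{2}}{4}} - 8 \theta e^{4} + 12 e^{4}}{2 \sqrt{2 \theta - 3} e^{4}}, which equals f(\theta).

An antiderivative is F(\theta) = - \frac{4 \theta \sqrt{2 \theta - 3} - 6 \sqrt{2 \theta - 3} + \frac{3 e^{\frac{\theta^{2}}{4}}}{e^{4}}}{3}.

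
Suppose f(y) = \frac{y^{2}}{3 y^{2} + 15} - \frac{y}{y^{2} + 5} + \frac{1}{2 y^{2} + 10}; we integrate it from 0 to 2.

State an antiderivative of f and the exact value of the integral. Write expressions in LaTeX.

Integrate term by term and add the pieces.
F(y) = \frac{y}{3} - \frac{\log{\left(y^{2} + 5 \right)}}{2} - \frac{7 \sqrt{5} \operatorname{atan}{\left(\frac{\sqrt{5} y}{5} \right)}}{30} is an antiderivative of f.
Check: d/dy[\frac{y}{3} - \frac{\log{\left(y^{2} + 5 \right)}}{2} - \frac{7 \sqrt{5} \operatorname{atan}{\left(\frac{\sqrt{5} y}{5} \right)}}{30}] = \frac{2 y^{2} - 6 y + 3}{6 y^{2} + 30}, which equals f(y).
F(2) = - \frac{\log{\left(9 \right)}}{2} - \frac{7 \sqrt{5} \operatorname{atan}{\left(\frac{2 \sqrt{5}}{5} \right)}}{30} + \frac{2}{3}; F(0) = - \frac{\log{\left(5 \right)}}{2}.
Integral = F(2) - F(0) = - \frac{\log{\left(9 \right)}}{2} - \frac{7 \sqrt{5} \operatorname{atan}{\left(\frac{2 \sqrt{5}}{5} \right)}}{30} + \frac{2}{3} + \frac{\log{\left(5 \right)}}{2}.

Antiderivative: F(y) = \frac{y}{3} - \frac{\log{\left(y^{2} + 5 \right)}}{2} - \frac{7 \sqrt{5} \operatorname{atan}{\left(\frac{\sqrt{5} y}{5} \right)}}{30}; value = - \frac{\log{\left(9 \right)}}{2} - \frac{7 \sqrt{5} \operatorname{atan}{\left(\frac{2 \sqrt{5}}{5} \right)}}{30} + \frac{2}{3} + \frac{\log{\left(5 \right)}}{2}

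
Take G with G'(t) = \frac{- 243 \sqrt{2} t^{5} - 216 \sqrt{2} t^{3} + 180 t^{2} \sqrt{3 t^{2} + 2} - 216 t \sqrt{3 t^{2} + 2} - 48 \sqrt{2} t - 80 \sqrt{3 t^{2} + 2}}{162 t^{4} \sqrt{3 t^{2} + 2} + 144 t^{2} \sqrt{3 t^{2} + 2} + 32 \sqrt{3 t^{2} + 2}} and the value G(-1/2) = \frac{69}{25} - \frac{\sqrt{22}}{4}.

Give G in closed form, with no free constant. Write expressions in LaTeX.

G(t) = - \frac{5 t}{\frac{9 t^{2}}{2} + 2} - \sqrt{\frac{3 t^{2}}{2} + 1} + 1 + \frac{1}{\frac{3 t^{2}}{2} + \frac{2}{3}}

A candidate passes only if d/dt[G] lands on the given G'(t) exactly.
A general antiderivative is \frac{1 - \frac{5 t}{3}}{\frac{3 t^{2}}{2} + \frac{2}{3}} - \sqrt{\frac{3 t^{2}}{2} + 1} + C.
The condition gives C = \frac{69}{25} - \frac{\sqrt{22}}{4} - (\frac{44}{25} - \frac{\sqrt{22}}{4}) = 1.
So G(t) = - \frac{5 t}{\frac{9 t^{2}}{2} + 2} - \sqrt{\frac{3 t^{2}}{2} + 1} + 1 + \frac{1}{\frac{3 t^{2}}{2} + \frac{2}{3}}.
Check: d/dt[- \frac{5 t}{\frac{9 t^{2}}{2} + 2} - \sqrt{\frac{3 t^{2}}{2} + 1} + 1 + \frac{1}{\frac{3 t^{2}}{2} + \frac{2}{3}}] = \frac{- 243 \sqrt{2} t^{5} - 216 \sqrt{2} t^{3} + 180 t^{2} \sqrt{3 t^{2} + 2} - 216 t \sqrt{3 t^{2} + 2} - 48 \sqrt{2} t - 80 \sqrt{3 t^{2} + 2}}{162 t^{4} \sqrt{3 t^{2} + 2} + 144 t^{2} \sqrt{3 t^{2} + 2} + 32 \sqrt{3 t^{2} + 2}} = G'(t).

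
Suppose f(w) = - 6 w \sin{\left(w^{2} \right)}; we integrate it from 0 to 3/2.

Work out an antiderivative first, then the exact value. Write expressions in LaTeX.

A first test for any F(w): its w-derivative must equal f(w) identically.
F(w) = 3 \cos{\left(w^{2} \right)} is an antiderivative of f.
Check: d/dw[3 \cos{\left(w^{2} \right)}] = - 6 w \sin{\left(w^{2} \right)} = f(w).
F(3/2) = 3 \cos{\left(\frac{9}{4} \right)}; F(0) = 3.
Integral = F(3/2) - F(0) = -3 + 3 \cos{\left(\frac{9}{4} \right)}.

Antiderivative: F(w) = 3 \cos{\left(w^{2} \right)}; value = -3 + 3 \cos{\left(\frac{9}{4} \right)}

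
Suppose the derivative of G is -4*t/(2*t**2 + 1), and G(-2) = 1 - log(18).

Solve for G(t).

G(t) = 1 - log(4*t**2 + 2)

The substitution u = 4*t**2 + 2 works: G'(t) is exactly (dG/du)*(du/dt) for that inner function.
A general antiderivative is -log(4*t**2 + 2) + C.
The condition gives C = 1 - log(18) - (-log(18)) = 1.
So G(t) = 1 - log(4*t**2 + 2).
Check: d/dt[1 - log(4*t**2 + 2)] = -4*t/(2*t**2 + 1) = G'(t).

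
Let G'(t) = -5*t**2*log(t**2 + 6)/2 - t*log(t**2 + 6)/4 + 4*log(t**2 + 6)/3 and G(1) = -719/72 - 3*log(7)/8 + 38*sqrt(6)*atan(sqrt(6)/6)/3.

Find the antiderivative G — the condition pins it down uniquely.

G(t) = 5*t**3/9 + t**2/8 - 38*t/3 + (-5*t**3/6 - t**2/8 + 4*t/3)*log(t**2 + 6) - 3*log(t**2 + 6)/4 + 38*sqrt(6)*atan(sqrt(6)*t/6)/3 + 2

The integrand splits into summands that can be handled one at a time.
A general antiderivative is 5*t**3/9 + t**2/8 - 38*t/3 + (-5*t**3/6 - t**2/8 + 4*t/3)*log(t**2 + 6) - 3*log(t**2 + 6)/4 + 38*sqrt(6)*atan(sqrt(6)*t/6)/3 + C.
The condition gives C = -719/72 - 3*log(7)/8 + 38*sqrt(6)*atan(sqrt(6)/6)/3 - (-863/72 - 3*log(7)/8 + 38*sqrt(6)*atan(sqrt(6)/6)/3) = 2.
So G(t) = 5*t**3/9 + t**2/8 - 38*t/3 + (-5*t**3/6 - t**2/8 + 4*t/3)*log(t**2 + 6) - 3*log(t**2 + 6)/4 + 38*sqrt(6)*atan(sqrt(6)*t/6)/3 + 2.
Check: d/dt[5*t**3/9 + t**2/8 - 38*t/3 + (-5*t**3/6 - t**2/8 + 4*t/3)*log(t**2 + 6) - 3*log(t**2 + 6)/4 + 38*sqrt(6)*atan(sqrt(6)*t/6)/3 + 2] = -5*t**2*log(t**2 + 6)/2 - t*log(t**2 + 6)/4 + 4*log(t**2 + 6)/3 = G'(t).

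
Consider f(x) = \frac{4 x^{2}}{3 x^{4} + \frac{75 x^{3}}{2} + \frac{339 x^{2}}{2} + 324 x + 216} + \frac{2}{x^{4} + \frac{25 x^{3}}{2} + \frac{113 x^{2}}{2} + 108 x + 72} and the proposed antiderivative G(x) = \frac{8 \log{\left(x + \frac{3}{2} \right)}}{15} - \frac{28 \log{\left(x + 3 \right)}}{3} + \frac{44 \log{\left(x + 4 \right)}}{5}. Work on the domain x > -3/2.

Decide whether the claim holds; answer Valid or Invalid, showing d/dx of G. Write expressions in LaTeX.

d/dx[G] = \frac{- 16 x - 20}{2 x^{3} + 17 x^{2} + 45 x + 36}
d/dx[G] - f(x) = - \frac{28}{3 x^{2} + 24 x + 48} != 0.

Invalid: d/dx[G] - f = - \frac{28}{3 x^{2} + 24 x + 48}, which is not 0.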